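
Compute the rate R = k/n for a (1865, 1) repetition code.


Rate = k/n = 1/1865

1/1865


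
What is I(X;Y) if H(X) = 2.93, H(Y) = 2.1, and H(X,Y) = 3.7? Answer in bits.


I(X;Y) = H(X) + H(Y) - H(X,Y) = 2.93 + 2.1 - 3.7 = 1.33

1.33 bits


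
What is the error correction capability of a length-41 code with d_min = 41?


Correction capability = floor((d-1)/2) = floor((41-1)/2) = 20

20 errors


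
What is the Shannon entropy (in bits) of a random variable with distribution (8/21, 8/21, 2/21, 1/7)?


H = -sum(p_i * log2(p_i)). Terms: -(8/21)*log2(8/21) = 0.530407; -(8/21)*log2(8/21) = 0.530407; -(2/21)*log2(2/21) = 0.323078; -(1/7)*log2(1/7) = 0.401051. H = 0.530407 + 0.530407 + 0.323078 + 0.401051 = 1.7849

1.7849 bits


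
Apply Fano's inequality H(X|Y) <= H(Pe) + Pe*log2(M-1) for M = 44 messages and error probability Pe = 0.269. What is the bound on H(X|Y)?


H(Pe) = -Pe*log2(Pe) - (1-Pe)*log2(1-Pe) = -0.269*log2(0.269) - 0.731*log2(0.731) = 0.509573 + 0.330453 = 0.84. Pe*log2(M-1) = 0.269*log2(43) = 1.459665. Bound = H(Pe) + Pe*log2(M-1) = 0.509573 + 0.330453 + 1.459665 = 2.2997

2.2997 bits


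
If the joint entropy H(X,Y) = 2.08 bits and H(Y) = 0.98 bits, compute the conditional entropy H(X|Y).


H(X|Y) = H(X,Y) - H(Y) = 2.08 - 0.98 = 1.1

1.1 bits


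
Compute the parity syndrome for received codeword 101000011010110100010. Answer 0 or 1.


Syndrome = XOR of all bits = 1 XOR 0 XOR 1 XOR 0 XOR 0 XOR 0 XOR 0 XOR 1 XOR 1 XOR 0 XOR 1 XOR 0 XOR 1 XOR 1 XOR 0 XOR 1 XOR 0 XOR 0 XOR 0 XOR 1 XOR 0 = 1

1


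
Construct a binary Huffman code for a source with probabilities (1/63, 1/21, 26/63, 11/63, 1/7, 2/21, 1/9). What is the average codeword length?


Huffman construction (repeatedly merge the two least-probable nodes; each merge adds 1 bit to every symbol beneath it): 1/63 + 1/21 = 4/63; 4/63 + 2/21 = 10/63; 1/9 + 1/7 = 16/63; 10/63 + 11/63 = 1/3; 16/63 + 1/3 = 37/63; 26/63 + 37/63 = 1. Resulting codeword lengths (in the order the probabilities were given): (5, 5, 1, 3, 3, 4, 3). L_avg = sum(p_i * l_i) = 1/63*5 + 1/21*5 + 26/63*1 + 11/63*3 + 1/7*3 + 2/21*4 + 1/9*3 = 151/63 = 2.3968

2.3968 bits


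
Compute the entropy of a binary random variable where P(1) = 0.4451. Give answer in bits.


H = -p*log2(p) - (1-p)*log2(1-p). -0.4451*log2(0.4451) = 0.519787; -0.5549*log2(0.5549) = 0.471499. H = 0.519787 + 0.471499 = 0.9913

0.9913 bits


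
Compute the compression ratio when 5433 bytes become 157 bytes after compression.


Ratio = original / compressed = 5433 / 157 = 34.6051

34.6051


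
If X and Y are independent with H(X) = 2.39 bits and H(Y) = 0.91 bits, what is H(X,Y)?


For independent variables, H(X,Y) = H(X) + H(Y) = 2.39 + 0.91 = 3.3

3.3 bits


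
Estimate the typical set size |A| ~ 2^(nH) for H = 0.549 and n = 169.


log2|A_typical| = nH = 169 * 0.549 = 92.781, so |A_typical| ~ 2^92.781 = 8.509e+27

8.509e+27


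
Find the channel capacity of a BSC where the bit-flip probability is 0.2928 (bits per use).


H(p) = -p*log2(p) - (1-p)*log2(1-p) = -0.2928*log2(0.2928) - 0.7072*log2(0.7072) = 0.518845 + 0.353466 = 0.8723. C = 1 - H(p) = 1 - 0.8723 = 0.1277

0.1277 bits


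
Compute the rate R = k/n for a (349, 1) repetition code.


Rate = k/n = 1/349

1/349


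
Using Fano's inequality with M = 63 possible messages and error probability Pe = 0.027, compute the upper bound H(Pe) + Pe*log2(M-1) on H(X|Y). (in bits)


H(Pe) = -Pe*log2(Pe) - (1-Pe)*log2(1-Pe) = -0.027*log2(0.027) - 0.973*log2(0.973) = 0.140694 + 0.038422 = 0.1791. Pe*log2(M-1) = 0.027*log2(62) = 0.160763. Bound = H(Pe) + Pe*log2(M-1) = 0.140694 + 0.038422 + 0.160763 = 0.3399

0.3399 bits


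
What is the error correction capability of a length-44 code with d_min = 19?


Correction capability = floor((d-1)/2) = floor((19-1)/2) = 9

9 errors


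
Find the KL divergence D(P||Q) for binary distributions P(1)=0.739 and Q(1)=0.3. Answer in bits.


KL = p*log2(p/q) + (1-p)*log2((1-p)/(1-q)) = 0.739*log2(0.739/0.3) + 0.261*log2(0.261/0.7) = 0.5897

0.5897 bits


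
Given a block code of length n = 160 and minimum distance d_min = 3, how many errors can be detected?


Detection capability = d_min - 1 = 3 - 1 = 2

2 errors


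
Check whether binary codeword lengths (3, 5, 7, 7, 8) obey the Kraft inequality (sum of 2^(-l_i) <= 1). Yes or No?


Kraft sum = sum(2^(-l_i)) = 0.1758, need <= 1. Result: satisfied (a binary prefix-free code with these lengths exists)

Yes


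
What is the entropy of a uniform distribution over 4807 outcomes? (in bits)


H = log2(n) = log2(4807) = 12.2309

12.2309 bits


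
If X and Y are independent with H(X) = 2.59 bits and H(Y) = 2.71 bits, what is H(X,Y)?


For independent variables, H(X,Y) = H(X) + H(Y) = 2.59 + 2.71 = 5.3

5.3 bits


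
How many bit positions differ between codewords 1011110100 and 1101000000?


Count differing positions: . ^ ^ . ^ ^ . ^ . . = 5 differences

5


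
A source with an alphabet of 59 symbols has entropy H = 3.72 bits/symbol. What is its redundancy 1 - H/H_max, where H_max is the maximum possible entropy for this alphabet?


H_max = log2(K) = log2(59) = 5.8826 bits/symbol. Redundancy = 1 - H/H_max = 1 - 3.72/5.8826 = 1 - 0.6324 = 0.3676

0.3676


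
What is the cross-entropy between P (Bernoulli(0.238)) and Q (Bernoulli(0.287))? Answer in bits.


H(P,Q) = -p*log2(q) - (1-p)*log2(1-q). -0.238*log2(0.287) = 0.428609; -0.762*log2(0.713) = 0.371876. H(P,Q) = 0.428609 + 0.371876 = 0.8005

0.8005 bits


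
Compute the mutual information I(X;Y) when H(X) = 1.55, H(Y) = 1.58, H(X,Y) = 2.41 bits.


I(X;Y) = H(X) + H(Y) - H(X,Y) = 1.55 + 1.58 - 2.41 = 0.72

0.72 bits


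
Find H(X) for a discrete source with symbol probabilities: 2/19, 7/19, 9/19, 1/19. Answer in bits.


H = -sum(p_i * log2(p_i)). Terms: -(2/19)*log2(2/19) = 0.341887; -(7/19)*log2(7/19) = 0.530737; -(9/19)*log2(9/19) = 0.510633; -(1/19)*log2(1/19) = 0.223575. H = 0.341887 + 0.530737 + 0.510633 + 0.223575 = 1.6068

1.6068 bits


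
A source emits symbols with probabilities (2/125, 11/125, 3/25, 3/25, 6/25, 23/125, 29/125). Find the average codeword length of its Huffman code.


Huffman construction (repeatedly merge the two least-probable nodes; each merge adds 1 bit to every symbol beneath it): 2/125 + 11/125 = 13/125; 13/125 + 3/25 = 28/125; 3/25 + 23/125 = 38/125; 28/125 + 29/125 = 57/125; 6/25 + 38/125 = 68/125; 57/125 + 68/125 = 1. Resulting codeword lengths (in the order the probabilities were given): (4, 4, 3, 3, 2, 3, 2). L_avg = sum(p_i * l_i) = 2/125*4 + 11/125*4 + 3/25*3 + 3/25*3 + 6/25*2 + 23/125*3 + 29/125*2 = 329/125 = 2.632

2.632 bits


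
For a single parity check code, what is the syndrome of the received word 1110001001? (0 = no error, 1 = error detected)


Syndrome = XOR of all bits = 1 XOR 1 XOR 1 XOR 0 XOR 0 XOR 0 XOR 1 XOR 0 XOR 0 XOR 1 = 1

1


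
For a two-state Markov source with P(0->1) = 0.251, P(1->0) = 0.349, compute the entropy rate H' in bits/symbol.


Stationary distribution: pi_0 = p10/(p01+p10) = 0.5817, pi_1 = 0.4183. Entropy rate H' = pi_0*H(p01) + pi_1*H(p10) = 0.5817*0.8129 + 0.4183*0.9332 = 0.8632

0.8632 bits/symbol


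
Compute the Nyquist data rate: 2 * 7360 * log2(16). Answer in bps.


Rate = 2 * B * log2(M) = 2 * 7360 * 4.0 = 58880.0

58880.0 bps


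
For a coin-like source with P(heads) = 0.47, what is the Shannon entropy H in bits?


H = -p*log2(p) - (1-p)*log2(1-p). -0.47*log2(0.47) = 0.511956; -0.53*log2(0.53) = 0.485446. H = 0.511956 + 0.485446 = 0.9974

0.9974 bits


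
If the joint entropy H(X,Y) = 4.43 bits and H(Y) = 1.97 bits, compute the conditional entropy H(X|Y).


H(X|Y) = H(X,Y) - H(Y) = 4.43 - 1.97 = 2.46

2.46 bits


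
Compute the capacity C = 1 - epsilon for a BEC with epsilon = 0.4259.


C = 1 - epsilon = 1 - 0.4259 = 0.5741

0.5741 bits


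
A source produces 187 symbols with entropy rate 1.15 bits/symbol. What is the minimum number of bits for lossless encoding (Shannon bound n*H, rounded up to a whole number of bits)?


Minimum bits >= n * H = 187 * 1.15 = 215.05, rounded up to a whole number of bits = 216

216 bits


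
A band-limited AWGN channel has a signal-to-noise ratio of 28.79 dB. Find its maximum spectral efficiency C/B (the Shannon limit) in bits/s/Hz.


SNR_linear = 10^(28.79/10) = 756.8329; C/B = log2(1 + SNR_linear) = log2(1 + 756.8329) = 9.5657

9.5657 bits/s/Hz


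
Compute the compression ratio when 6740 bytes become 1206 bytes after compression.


Ratio = original / compressed = 6740 / 1206 = 5.5887

5.5887


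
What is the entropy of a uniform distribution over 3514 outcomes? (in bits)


H = log2(n) = log2(3514) = 11.7789

11.7789 bits


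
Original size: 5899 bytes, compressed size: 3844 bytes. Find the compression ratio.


Ratio = original / compressed = 5899 / 3844 = 1.5346

1.5346


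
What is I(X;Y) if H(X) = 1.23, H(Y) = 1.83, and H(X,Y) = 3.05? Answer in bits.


I(X;Y) = H(X) + H(Y) - H(X,Y) = 1.23 + 1.83 - 3.05 = 0.01

0.01 bits


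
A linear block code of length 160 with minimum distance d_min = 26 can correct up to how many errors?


Correction capability = floor((d-1)/2) = floor((26-1)/2) = 12

12 errors


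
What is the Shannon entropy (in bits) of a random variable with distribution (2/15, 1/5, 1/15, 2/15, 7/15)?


H = -sum(p_i * log2(p_i)). Terms: -(2/15)*log2(2/15) = 0.387585; -(1/5)*log2(1/5) = 0.464386; -(1/15)*log2(1/15) = 0.260459; -(2/15)*log2(2/15) = 0.387585; -(7/15)*log2(7/15) = 0.513117. H = 0.387585 + 0.464386 + 0.260459 + 0.387585 + 0.513117 = 2.0131

2.0131 bits


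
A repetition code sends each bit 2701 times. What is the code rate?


Rate = k/n = 1/2701

1/2701


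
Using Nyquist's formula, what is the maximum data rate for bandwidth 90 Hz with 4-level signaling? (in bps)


Rate = 2 * B * log2(M) = 2 * 90 * 2.0 = 360.0

360.0 bps


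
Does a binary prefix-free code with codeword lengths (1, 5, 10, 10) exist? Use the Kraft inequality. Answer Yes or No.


Kraft sum = sum(2^(-l_i)) = 0.5332, need <= 1. Result: satisfied (a binary prefix-free code with these lengths exists)

Yes


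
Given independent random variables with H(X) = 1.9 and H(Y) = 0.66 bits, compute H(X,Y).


For independent variables, H(X,Y) = H(X) + H(Y) = 1.9 + 0.66 = 2.56

2.56 bits


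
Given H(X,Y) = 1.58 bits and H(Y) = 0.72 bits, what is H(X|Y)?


H(X|Y) = H(X,Y) - H(Y) = 1.58 - 0.72 = 0.86

0.86 bits


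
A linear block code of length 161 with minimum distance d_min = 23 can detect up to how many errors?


Detection capability = d_min - 1 = 23 - 1 = 22

22 errors


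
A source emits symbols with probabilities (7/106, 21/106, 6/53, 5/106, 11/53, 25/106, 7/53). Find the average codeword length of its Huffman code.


Huffman construction (repeatedly merge the two least-probable nodes; each merge adds 1 bit to every symbol beneath it): 5/106 + 7/106 = 6/53; 6/53 + 6/53 = 12/53; 7/53 + 21/106 = 35/106; 11/53 + 12/53 = 23/53; 25/106 + 35/106 = 30/53; 23/53 + 30/53 = 1. Resulting codeword lengths (in the order the probabilities were given): (4, 3, 3, 4, 2, 2, 3). L_avg = sum(p_i * l_i) = 7/106*4 + 21/106*3 + 6/53*3 + 5/106*4 + 11/53*2 + 25/106*2 + 7/53*3 = 283/106 = 2.6698

2.6698 bits


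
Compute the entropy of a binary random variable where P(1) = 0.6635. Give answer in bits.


H = -p*log2(p) - (1-p)*log2(1-p). -0.6635*log2(0.6635) = 0.392680; -0.3365*log2(0.3365) = 0.528750. H = 0.392680 + 0.528750 = 0.9214

0.9214 bits


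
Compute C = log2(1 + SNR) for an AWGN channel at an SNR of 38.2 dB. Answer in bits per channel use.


SNR_linear = 10^(38.2/10) = 6606.9345; C = log2(1 + SNR_linear) = log2(1 + 6606.9345) = 12.69

12.69 bits/channel use


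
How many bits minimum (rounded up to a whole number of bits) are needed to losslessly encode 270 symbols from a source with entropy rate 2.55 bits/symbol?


Minimum bits >= n * H = 270 * 2.55 = 688.5, rounded up to a whole number of bits = 689

689 bits


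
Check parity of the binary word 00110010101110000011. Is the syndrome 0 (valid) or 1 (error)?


Syndrome = XOR of all bits = 0 XOR 0 XOR 1 XOR 1 XOR 0 XOR 0 XOR 1 XOR 0 XOR 1 XOR 0 XOR 1 XOR 1 XOR 1 XOR 0 XOR 0 XOR 0 XOR 0 XOR 0 XOR 1 XOR 1 = 1

1


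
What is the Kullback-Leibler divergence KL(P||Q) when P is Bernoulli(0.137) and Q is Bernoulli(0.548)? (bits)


KL = p*log2(p/q) + (1-p)*log2((1-p)/(1-q)) = 0.137*log2(0.137/0.548) + 0.863*log2(0.863/0.452) = 0.5312

0.5312 bits


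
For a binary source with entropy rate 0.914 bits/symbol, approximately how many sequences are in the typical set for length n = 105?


log2|A_typical| = nH = 105 * 0.914 = 95.97, so |A_typical| ~ 2^95.97 = 7.760e+28

7.760e+28


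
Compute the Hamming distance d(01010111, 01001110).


Count differing positions: . . . ^ ^ . . ^ = 3 differences

3


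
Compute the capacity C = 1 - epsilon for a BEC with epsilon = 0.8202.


C = 1 - epsilon = 1 - 0.8202 = 0.1798

0.1798 bits


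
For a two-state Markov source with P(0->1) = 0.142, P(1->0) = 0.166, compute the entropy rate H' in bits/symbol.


Stationary distribution: pi_0 = p10/(p01+p10) = 0.539, pi_1 = 0.461. Entropy rate H' = pi_0*H(p01) + pi_1*H(p10) = 0.539*0.5895 + 0.461*0.6485 = 0.6167

0.6167 bits/symbol


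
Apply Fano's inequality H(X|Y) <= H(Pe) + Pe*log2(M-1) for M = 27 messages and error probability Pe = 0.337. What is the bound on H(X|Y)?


H(Pe) = -Pe*log2(Pe) - (1-Pe)*log2(1-Pe) = -0.337*log2(0.337) - 0.663*log2(0.663) = 0.528813 + 0.393105 = 0.9219. Pe*log2(M-1) = 0.337*log2(26) = 1.584048. Bound = H(Pe) + Pe*log2(M-1) = 0.528813 + 0.393105 + 1.584048 = 2.506

2.506 bits


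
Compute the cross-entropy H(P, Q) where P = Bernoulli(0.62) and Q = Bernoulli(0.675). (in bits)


H(P,Q) = -p*log2(q) - (1-p)*log2(1-q). -0.62*log2(0.675) = 0.351565; -0.38*log2(0.325) = 0.616166. H(P,Q) = 0.351565 + 0.616166 = 0.9677

0.9677 bits


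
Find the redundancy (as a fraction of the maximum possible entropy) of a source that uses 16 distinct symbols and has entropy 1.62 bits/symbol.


H_max = log2(K) = log2(16) = 4.0 bits/symbol. Redundancy = 1 - H/H_max = 1 - 1.62/4.0 = 1 - 0.405 = 0.595

0.595


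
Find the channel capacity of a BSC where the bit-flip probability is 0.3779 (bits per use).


H(p) = -p*log2(p) - (1-p)*log2(1-p) = -0.3779*log2(0.3779) - 0.6221*log2(0.6221) = 0.530543 + 0.426003 = 0.9565. C = 1 - H(p) = 1 - 0.9565 = 0.0435

0.0435 bits


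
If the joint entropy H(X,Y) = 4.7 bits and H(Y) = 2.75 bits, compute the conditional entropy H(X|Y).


H(X|Y) = H(X,Y) - H(Y) = 4.7 - 2.75 = 1.95

1.95 bits


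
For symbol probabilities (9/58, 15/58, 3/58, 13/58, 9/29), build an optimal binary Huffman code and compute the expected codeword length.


Huffman construction (repeatedly merge the two least-probable nodes; each merge adds 1 bit to every symbol beneath it): 3/58 + 9/58 = 6/29; 6/29 + 13/58 = 25/58; 15/58 + 9/29 = 33/58; 25/58 + 33/58 = 1. Resulting codeword lengths (in the order the probabilities were given): (3, 2, 3, 2, 2). L_avg = sum(p_i * l_i) = 9/58*3 + 15/58*2 + 3/58*3 + 13/58*2 + 9/29*2 = 64/29 = 2.2069

2.2069 bits


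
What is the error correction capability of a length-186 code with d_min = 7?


Correction capability = floor((d-1)/2) = floor((7-1)/2) = 3

3 errors


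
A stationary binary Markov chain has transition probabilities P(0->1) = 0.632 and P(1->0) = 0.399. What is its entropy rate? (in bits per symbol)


Stationary distribution: pi_0 = p10/(p01+p10) = 0.387, pi_1 = 0.613. Entropy rate H' = pi_0*H(p01) + pi_1*H(p10) = 0.387*0.9491 + 0.613*0.9704 = 0.9621

0.9621 bits/symbol


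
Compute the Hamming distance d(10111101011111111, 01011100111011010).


Count differing positions: ^ ^ ^ . . . . ^ ^ . . ^ . . ^ . ^ = 8 differences

8


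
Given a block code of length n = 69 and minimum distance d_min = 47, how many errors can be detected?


Detection capability = d_min - 1 = 47 - 1 = 46

46 errors


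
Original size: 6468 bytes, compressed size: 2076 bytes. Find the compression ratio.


Ratio = original / compressed = 6468 / 2076 = 3.1156

3.1156


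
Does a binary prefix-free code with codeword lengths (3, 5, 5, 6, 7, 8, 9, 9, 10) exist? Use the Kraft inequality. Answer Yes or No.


Kraft sum = sum(2^(-l_i)) = 0.2197, need <= 1. Result: satisfied (a binary prefix-free code with these lengths exists)

Yes


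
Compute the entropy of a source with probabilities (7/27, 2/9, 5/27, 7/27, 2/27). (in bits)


H = -sum(p_i * log2(p_i)). Terms: -(7/27)*log2(7/27) = 0.504916; -(2/9)*log2(2/9) = 0.482206; -(5/27)*log2(5/27) = 0.450548; -(7/27)*log2(7/27) = 0.504916; -(2/27)*log2(2/27) = 0.278140. H = 0.504916 + 0.482206 + 0.450548 + 0.504916 + 0.278140 = 2.2207

2.2207 bits


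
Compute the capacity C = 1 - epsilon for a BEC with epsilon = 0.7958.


C = 1 - epsilon = 1 - 0.7958 = 0.2042

0.2042 bits


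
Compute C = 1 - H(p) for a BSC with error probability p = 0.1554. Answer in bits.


H(p) = -p*log2(p) - (1-p)*log2(1-p) = -0.1554*log2(0.1554) - 0.8446*log2(0.8446) = 0.417395 + 0.205795 = 0.6232. C = 1 - H(p) = 1 - 0.6232 = 0.3768

0.3768 bits


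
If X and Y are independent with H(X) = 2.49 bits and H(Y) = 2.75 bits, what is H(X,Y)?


For independent variables, H(X,Y) = H(X) + H(Y) = 2.49 + 2.75 = 5.24

5.24 bits


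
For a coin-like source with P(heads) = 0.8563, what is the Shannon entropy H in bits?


H = -p*log2(p) - (1-p)*log2(1-p). -0.8563*log2(0.8563) = 0.191650; -0.1437*log2(0.1437) = 0.402197. H = 0.191650 + 0.402197 = 0.5938

0.5938 bits


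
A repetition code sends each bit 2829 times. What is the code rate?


Rate = k/n = 1/2829

1/2829


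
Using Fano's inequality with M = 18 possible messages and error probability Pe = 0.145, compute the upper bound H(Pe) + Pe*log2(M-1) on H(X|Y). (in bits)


H(Pe) = -Pe*log2(Pe) - (1-Pe)*log2(1-Pe) = -0.145*log2(0.145) - 0.855*log2(0.855) = 0.403952 + 0.193233 = 0.5972. Pe*log2(M-1) = 0.145*log2(17) = 0.592682. Bound = H(Pe) + Pe*log2(M-1) = 0.403952 + 0.193233 + 0.592682 = 1.1899

1.1899 bits


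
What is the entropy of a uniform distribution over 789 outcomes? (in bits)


H = log2(n) = log2(789) = 9.6239

9.6239 bits


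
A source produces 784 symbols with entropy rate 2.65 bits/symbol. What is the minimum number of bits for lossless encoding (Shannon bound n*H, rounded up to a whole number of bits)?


Minimum bits >= n * H = 784 * 2.65 = 2077.6, rounded up to a whole number of bits = 2078

2078 bits


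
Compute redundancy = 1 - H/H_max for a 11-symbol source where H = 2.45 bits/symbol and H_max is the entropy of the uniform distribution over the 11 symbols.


H_max = log2(K) = log2(11) = 3.4594 bits/symbol. Redundancy = 1 - H/H_max = 1 - 2.45/3.4594 = 1 - 0.7082 = 0.2918

0.2918


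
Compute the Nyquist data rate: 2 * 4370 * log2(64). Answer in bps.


Rate = 2 * B * log2(M) = 2 * 4370 * 6.0 = 52440.0

52440.0 bps


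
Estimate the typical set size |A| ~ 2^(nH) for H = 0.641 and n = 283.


log2|A_typical| = nH = 283 * 0.641 = 181.403, so |A_typical| ~ 2^181.403 = 4.053e+54

4.053e+54


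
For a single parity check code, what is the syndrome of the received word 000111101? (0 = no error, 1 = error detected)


Syndrome = XOR of all bits = 0 XOR 0 XOR 0 XOR 1 XOR 1 XOR 1 XOR 1 XOR 0 XOR 1 = 1

1


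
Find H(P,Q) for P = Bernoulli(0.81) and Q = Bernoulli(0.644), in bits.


H(P,Q) = -p*log2(q) - (1-p)*log2(1-q). -0.81*log2(0.644) = 0.514243; -0.19*log2(0.356) = 0.283110. H(P,Q) = 0.514243 + 0.283110 = 0.7974

0.7974 bits


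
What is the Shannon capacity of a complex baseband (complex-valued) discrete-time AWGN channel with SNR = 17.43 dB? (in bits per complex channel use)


SNR_linear = 10^(17.43/10) = 55.335; C = log2(1 + SNR_linear) = log2(1 + 55.335) = 5.816

5.816 bits/channel use


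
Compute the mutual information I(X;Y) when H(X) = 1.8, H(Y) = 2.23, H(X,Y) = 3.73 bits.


I(X;Y) = H(X) + H(Y) - H(X,Y) = 1.8 + 2.23 - 3.73 = 0.3

0.3 bits


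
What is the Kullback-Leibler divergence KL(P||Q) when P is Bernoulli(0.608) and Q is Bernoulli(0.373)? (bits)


KL = p*log2(p/q) + (1-p)*log2((1-p)/(1-q)) = 0.608*log2(0.608/0.373) + 0.392*log2(0.392/0.627) = 0.163

0.163 bits


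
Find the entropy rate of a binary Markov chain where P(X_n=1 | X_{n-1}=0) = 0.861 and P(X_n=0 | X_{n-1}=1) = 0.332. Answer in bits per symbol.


Stationary distribution: pi_0 = p10/(p01+p10) = 0.2783, pi_1 = 0.7217. Entropy rate H' = pi_0*H(p01) + pi_1*H(p10) = 0.2783*0.5816 + 0.7217*0.917 = 0.8236

0.8236 bits/symbol


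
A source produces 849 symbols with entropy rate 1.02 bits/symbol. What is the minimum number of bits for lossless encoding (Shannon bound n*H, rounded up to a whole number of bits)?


Minimum bits >= n * H = 849 * 1.02 = 865.98, rounded up to a whole number of bits = 866

866 bits


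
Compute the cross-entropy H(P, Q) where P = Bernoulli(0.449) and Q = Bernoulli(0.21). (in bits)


H(P,Q) = -p*log2(q) - (1-p)*log2(1-q). -0.449*log2(0.21) = 1.010941; -0.551*log2(0.79) = 0.187382. H(P,Q) = 1.010941 + 0.187382 = 1.1983

1.1983 bits


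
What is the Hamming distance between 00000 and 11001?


Count differing positions: ^ ^ . . ^ = 3 differences

3


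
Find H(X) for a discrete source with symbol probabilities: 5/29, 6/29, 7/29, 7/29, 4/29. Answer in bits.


H = -sum(p_i * log2(p_i)). Terms: -(5/29)*log2(5/29) = 0.437251; -(6/29)*log2(6/29) = 0.470280; -(7/29)*log2(7/29) = 0.494979; -(7/29)*log2(7/29) = 0.494979; -(4/29)*log2(4/29) = 0.394204. H = 0.437251 + 0.470280 + 0.494979 + 0.494979 + 0.394204 = 2.2917

2.2917 bits


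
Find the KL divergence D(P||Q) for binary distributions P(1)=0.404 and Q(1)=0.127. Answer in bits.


KL = p*log2(p/q) + (1-p)*log2((1-p)/(1-q)) = 0.404*log2(0.404/0.127) + 0.596*log2(0.596/0.873) = 0.3463

0.3463 bits


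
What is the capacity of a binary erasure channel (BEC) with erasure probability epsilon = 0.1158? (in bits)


C = 1 - epsilon = 1 - 0.1158 = 0.8842

0.8842 bits


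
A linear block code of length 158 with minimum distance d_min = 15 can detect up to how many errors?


Detection capability = d_min - 1 = 15 - 1 = 14

14 errors


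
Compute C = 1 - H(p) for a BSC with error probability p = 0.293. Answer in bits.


H(p) = -p*log2(p) - (1-p)*log2(1-p) = -0.293*log2(0.293) - 0.707*log2(0.707) = 0.518911 + 0.353654 = 0.8726. C = 1 - H(p) = 1 - 0.8726 = 0.1274

0.1274 bits


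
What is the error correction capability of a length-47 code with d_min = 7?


Correction capability = floor((d-1)/2) = floor((7-1)/2) = 3

3 errors


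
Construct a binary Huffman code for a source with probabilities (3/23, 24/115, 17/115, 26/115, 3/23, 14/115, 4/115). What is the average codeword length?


Huffman construction (repeatedly merge the two least-probable nodes; each merge adds 1 bit to every symbol beneath it): 4/115 + 14/115 = 18/115; 3/23 + 3/23 = 6/23; 17/115 + 18/115 = 7/23; 24/115 + 26/115 = 10/23; 6/23 + 7/23 = 13/23; 10/23 + 13/23 = 1. Resulting codeword lengths (in the order the probabilities were given): (3, 2, 3, 2, 3, 4, 4). L_avg = sum(p_i * l_i) = 3/23*3 + 24/115*2 + 17/115*3 + 26/115*2 + 3/23*3 + 14/115*4 + 4/115*4 = 313/115 = 2.7217

2.7217 bits


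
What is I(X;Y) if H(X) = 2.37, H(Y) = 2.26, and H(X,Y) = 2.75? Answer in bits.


I(X;Y) = H(X) + H(Y) - H(X,Y) = 2.37 + 2.26 - 2.75 = 1.88

1.88 bits


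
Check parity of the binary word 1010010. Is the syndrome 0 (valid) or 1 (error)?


Syndrome = XOR of all bits = 1 XOR 0 XOR 1 XOR 0 XOR 0 XOR 1 XOR 0 = 1

1


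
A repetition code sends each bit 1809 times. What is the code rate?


Rate = k/n = 1/1809

1/1809


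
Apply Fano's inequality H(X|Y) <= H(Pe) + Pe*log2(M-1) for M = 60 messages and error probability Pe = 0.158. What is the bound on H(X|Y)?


H(Pe) = -Pe*log2(Pe) - (1-Pe)*log2(1-Pe) = -0.158*log2(0.158) - 0.842*log2(0.842) = 0.420597 + 0.208907 = 0.6295. Pe*log2(M-1) = 0.158*log2(59) = 0.929458. Bound = H(Pe) + Pe*log2(M-1) = 0.420597 + 0.208907 + 0.929458 = 1.559

1.559 bits


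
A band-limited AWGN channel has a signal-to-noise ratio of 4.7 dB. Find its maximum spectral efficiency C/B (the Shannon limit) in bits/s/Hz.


SNR_linear = 10^(4.7/10) = 2.9512; C/B = log2(1 + SNR_linear) = log2(1 + 2.9512) = 1.9823

1.9823 bits/s/Hz


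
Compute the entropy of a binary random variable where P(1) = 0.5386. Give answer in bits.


H = -p*log2(p) - (1-p)*log2(1-p). -0.5386*log2(0.5386) = 0.480816; -0.4614*log2(0.4614) = 0.514881. H = 0.480816 + 0.514881 = 0.9957

0.9957 bits


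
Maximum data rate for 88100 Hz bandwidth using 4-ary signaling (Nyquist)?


Rate = 2 * B * log2(M) = 2 * 88100 * 2.0 = 352400.0

352400.0 bps


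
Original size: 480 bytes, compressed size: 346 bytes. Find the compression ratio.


Ratio = original / compressed = 480 / 346 = 1.3873

1.3873


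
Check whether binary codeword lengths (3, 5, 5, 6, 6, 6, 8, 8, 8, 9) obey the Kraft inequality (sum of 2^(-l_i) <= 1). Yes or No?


Kraft sum = sum(2^(-l_i)) = 0.248, need <= 1. Result: satisfied (a binary prefix-free code with these lengths exists)

Yes


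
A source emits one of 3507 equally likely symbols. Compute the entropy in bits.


H = log2(n) = log2(3507) = 11.776

11.776 bits


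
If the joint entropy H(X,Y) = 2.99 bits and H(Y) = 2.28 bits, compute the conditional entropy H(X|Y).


H(X|Y) = H(X,Y) - H(Y) = 2.99 - 2.28 = 0.71

0.71 bits


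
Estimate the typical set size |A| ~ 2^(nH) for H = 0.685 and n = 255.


log2|A_typical| = nH = 255 * 0.685 = 174.675, so |A_typical| ~ 2^174.675 = 3.823e+52

3.823e+52


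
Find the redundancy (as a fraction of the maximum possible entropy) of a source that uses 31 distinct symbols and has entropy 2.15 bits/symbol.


H_max = log2(K) = log2(31) = 4.9542 bits/symbol. Redundancy = 1 - H/H_max = 1 - 2.15/4.9542 = 1 - 0.434 = 0.566

0.566


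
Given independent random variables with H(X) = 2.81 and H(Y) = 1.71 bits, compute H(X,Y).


For independent variables, H(X,Y) = H(X) + H(Y) = 2.81 + 1.71 = 4.52

4.52 bits


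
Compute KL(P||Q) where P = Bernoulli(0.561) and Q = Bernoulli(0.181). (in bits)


KL = p*log2(p/q) + (1-p)*log2((1-p)/(1-q)) = 0.561*log2(0.561/0.181) + 0.439*log2(0.439/0.819) = 0.5206

0.5206 bits


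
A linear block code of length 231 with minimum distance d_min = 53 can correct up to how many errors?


Correction capability = floor((d-1)/2) = floor((53-1)/2) = 26

26 errors


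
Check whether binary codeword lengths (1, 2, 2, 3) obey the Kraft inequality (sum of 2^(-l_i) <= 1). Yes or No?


Kraft sum = sum(2^(-l_i)) = 1.125, need <= 1. Result: violated (a binary prefix-free code with these lengths cannot exist)

No


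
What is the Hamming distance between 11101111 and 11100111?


Count differing positions: . . . . ^ . . . = 1 differences

1


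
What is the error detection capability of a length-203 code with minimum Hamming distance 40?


Detection capability = d_min - 1 = 40 - 1 = 39

39 errors


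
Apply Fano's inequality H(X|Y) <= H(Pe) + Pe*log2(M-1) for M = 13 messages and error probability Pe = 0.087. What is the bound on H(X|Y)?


H(Pe) = -Pe*log2(Pe) - (1-Pe)*log2(1-Pe) = -0.087*log2(0.087) - 0.913*log2(0.913) = 0.306487 + 0.119889 = 0.4264. Pe*log2(M-1) = 0.087*log2(12) = 0.311892. Bound = H(Pe) + Pe*log2(M-1) = 0.306487 + 0.119889 + 0.311892 = 0.7383

0.7383 bits


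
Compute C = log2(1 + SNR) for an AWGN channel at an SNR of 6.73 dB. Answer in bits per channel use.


SNR_linear = 10^(6.73/10) = 4.7098; C = log2(1 + SNR_linear) = log2(1 + 4.7098) = 2.5134

2.5134 bits/channel use


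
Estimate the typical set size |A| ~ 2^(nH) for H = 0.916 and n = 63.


log2|A_typical| = nH = 63 * 0.916 = 57.708, so |A_typical| ~ 2^57.708 = 2.354e+17

2.354e+17


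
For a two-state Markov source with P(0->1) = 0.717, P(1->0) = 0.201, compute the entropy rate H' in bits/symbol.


Stationary distribution: pi_0 = p10/(p01+p10) = 0.219, pi_1 = 0.781. Entropy rate H' = pi_0*H(p01) + pi_1*H(p10) = 0.219*0.8595 + 0.781*0.7239 = 0.7536

0.7536 bits/symbol


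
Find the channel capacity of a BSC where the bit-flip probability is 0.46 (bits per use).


H(p) = -p*log2(p) - (1-p)*log2(1-p) = -0.46*log2(0.46) - 0.54*log2(0.54) = 0.515335 + 0.480043 = 0.9954. C = 1 - H(p) = 1 - 0.9954 = 0.0046

0.0046 bits


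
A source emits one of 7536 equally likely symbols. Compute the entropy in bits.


H = log2(n) = log2(7536) = 12.8796

12.8796 bits


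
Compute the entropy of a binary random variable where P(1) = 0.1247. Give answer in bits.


H = -p*log2(p) - (1-p)*log2(1-p). -0.1247*log2(0.1247) = 0.374532; -0.8753*log2(0.8753) = 0.168189. H = 0.374532 + 0.168189 = 0.5427

0.5427 bits


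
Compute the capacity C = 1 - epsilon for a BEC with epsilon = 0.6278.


C = 1 - epsilon = 1 - 0.6278 = 0.3722

0.3722 bits


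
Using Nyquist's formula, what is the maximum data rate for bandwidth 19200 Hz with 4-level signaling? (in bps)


Rate = 2 * B * log2(M) = 2 * 19200 * 2.0 = 76800.0

76800.0 bps


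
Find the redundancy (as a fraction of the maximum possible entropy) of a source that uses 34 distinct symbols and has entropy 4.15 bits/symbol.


H_max = log2(K) = log2(34) = 5.0875 bits/symbol. Redundancy = 1 - H/H_max = 1 - 4.15/5.0875 = 1 - 0.8157 = 0.1843

0.1843


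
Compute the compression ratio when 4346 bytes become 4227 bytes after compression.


Ratio = original / compressed = 4346 / 4227 = 1.0282

1.0282


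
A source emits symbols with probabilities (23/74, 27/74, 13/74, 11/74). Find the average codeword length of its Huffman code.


Huffman construction (repeatedly merge the two least-probable nodes; each merge adds 1 bit to every symbol beneath it): 11/74 + 13/74 = 12/37; 23/74 + 12/37 = 47/74; 27/74 + 47/74 = 1. Resulting codeword lengths (in the order the probabilities were given): (2, 1, 3, 3). L_avg = sum(p_i * l_i) = 23/74*2 + 27/74*1 + 13/74*3 + 11/74*3 = 145/74 = 1.9595

1.9595 bits


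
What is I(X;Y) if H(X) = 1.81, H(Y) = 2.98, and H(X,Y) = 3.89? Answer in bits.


I(X;Y) = H(X) + H(Y) - H(X,Y) = 1.81 + 2.98 - 3.89 = 0.9

0.9 bits


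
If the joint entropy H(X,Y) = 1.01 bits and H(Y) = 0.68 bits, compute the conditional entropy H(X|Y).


H(X|Y) = H(X,Y) - H(Y) = 1.01 - 0.68 = 0.33

0.33 bits


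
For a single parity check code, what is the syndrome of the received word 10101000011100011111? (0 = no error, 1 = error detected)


Syndrome = XOR of all bits = 1 XOR 0 XOR 1 XOR 0 XOR 1 XOR 0 XOR 0 XOR 0 XOR 0 XOR 1 XOR 1 XOR 1 XOR 0 XOR 0 XOR 0 XOR 1 XOR 1 XOR 1 XOR 1 XOR 1 = 1

1


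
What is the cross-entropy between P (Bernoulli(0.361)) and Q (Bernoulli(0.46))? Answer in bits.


H(P,Q) = -p*log2(q) - (1-p)*log2(1-q). -0.361*log2(0.46) = 0.404426; -0.639*log2(0.54) = 0.568051. H(P,Q) = 0.404426 + 0.568051 = 0.9725

0.9725 bits


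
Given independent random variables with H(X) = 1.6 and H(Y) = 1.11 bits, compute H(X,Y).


For independent variables, H(X,Y) = H(X) + H(Y) = 1.6 + 1.11 = 2.71

2.71 bits


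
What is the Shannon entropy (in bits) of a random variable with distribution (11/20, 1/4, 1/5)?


H = -sum(p_i * log2(p_i)). Terms: -(11/20)*log2(11/20) = 0.474373; -(1/4)*log2(1/4) = 0.500000; -(1/5)*log2(1/5) = 0.464386. H = 0.474373 + 0.500000 + 0.464386 = 1.4388

1.4388 bits


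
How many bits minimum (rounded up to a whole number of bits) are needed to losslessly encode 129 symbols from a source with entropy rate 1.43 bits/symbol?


Minimum bits >= n * H = 129 * 1.43 = 184.47, rounded up to a whole number of bits = 185

185 bits


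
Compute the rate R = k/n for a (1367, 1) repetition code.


Rate = k/n = 1/1367

1/1367


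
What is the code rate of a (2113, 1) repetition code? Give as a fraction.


Rate = k/n = 1/2113

1/2113


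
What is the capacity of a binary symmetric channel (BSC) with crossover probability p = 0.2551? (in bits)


H(p) = -p*log2(p) - (1-p)*log2(1-p) = -0.2551*log2(0.2551) - 0.7449*log2(0.7449) = 0.502768 + 0.316494 = 0.8193. C = 1 - H(p) = 1 - 0.8193 = 0.1807

0.1807 bits


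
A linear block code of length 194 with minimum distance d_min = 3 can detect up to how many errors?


Detection capability = d_min - 1 = 3 - 1 = 2

2 errors


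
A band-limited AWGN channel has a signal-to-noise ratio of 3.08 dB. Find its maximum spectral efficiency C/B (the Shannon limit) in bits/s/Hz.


SNR_linear = 10^(3.08/10) = 2.0324; C/B = log2(1 + SNR_linear) = log2(1 + 2.0324) = 1.6004

1.6004 bits/s/Hz


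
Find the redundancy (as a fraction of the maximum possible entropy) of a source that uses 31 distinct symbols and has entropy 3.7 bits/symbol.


H_max = log2(K) = log2(31) = 4.9542 bits/symbol. Redundancy = 1 - H/H_max = 1 - 3.7/4.9542 = 1 - 0.7468 = 0.2532

0.2532


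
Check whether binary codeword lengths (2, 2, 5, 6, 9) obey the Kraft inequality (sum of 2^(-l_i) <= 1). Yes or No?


Kraft sum = sum(2^(-l_i)) = 0.5488, need <= 1. Result: satisfied (a binary prefix-free code with these lengths exists)

Yes


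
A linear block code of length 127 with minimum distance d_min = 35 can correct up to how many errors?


Correction capability = floor((d-1)/2) = floor((35-1)/2) = 17

17 errors


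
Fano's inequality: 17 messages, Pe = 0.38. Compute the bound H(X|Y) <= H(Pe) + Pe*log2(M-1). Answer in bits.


H(Pe) = -Pe*log2(Pe) - (1-Pe)*log2(1-Pe) = -0.38*log2(0.38) - 0.62*log2(0.62) = 0.530453 + 0.427589 = 0.958. Pe*log2(M-1) = 0.38*log2(16) = 1.520000. Bound = H(Pe) + Pe*log2(M-1) = 0.530453 + 0.427589 + 1.520000 = 2.478

2.478 bits


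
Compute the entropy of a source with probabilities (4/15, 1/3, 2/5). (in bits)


H = -sum(p_i * log2(p_i)). Terms: -(4/15)*log2(4/15) = 0.508504; -(1/3)*log2(1/3) = 0.528321; -(2/5)*log2(2/5) = 0.528771. H = 0.508504 + 0.528321 + 0.528771 = 1.5656

1.5656 bits


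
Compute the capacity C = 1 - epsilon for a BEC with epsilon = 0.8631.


C = 1 - epsilon = 1 - 0.8631 = 0.1369

0.1369 bits


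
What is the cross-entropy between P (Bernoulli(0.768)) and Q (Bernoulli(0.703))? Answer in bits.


H(P,Q) = -p*log2(q) - (1-p)*log2(1-q). -0.768*log2(0.703) = 0.390454; -0.232*log2(0.297) = 0.406340. H(P,Q) = 0.390454 + 0.406340 = 0.7968

0.7968 bits


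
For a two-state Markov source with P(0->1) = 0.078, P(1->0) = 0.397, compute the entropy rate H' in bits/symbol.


Stationary distribution: pi_0 = p10/(p01+p10) = 0.8358, pi_1 = 0.1642. Entropy rate H' = pi_0*H(p01) + pi_1*H(p10) = 0.8358*0.3951 + 0.1642*0.9692 = 0.4894

0.4894 bits/symbol


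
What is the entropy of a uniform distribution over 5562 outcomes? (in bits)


H = log2(n) = log2(5562) = 12.4414

12.4414 bits


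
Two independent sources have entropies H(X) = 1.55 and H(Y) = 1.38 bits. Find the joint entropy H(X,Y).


For independent variables, H(X,Y) = H(X) + H(Y) = 1.55 + 1.38 = 2.93

2.93 bits


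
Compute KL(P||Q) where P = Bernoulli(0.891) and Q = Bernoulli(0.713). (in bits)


KL = p*log2(p/q) + (1-p)*log2((1-p)/(1-q)) = 0.891*log2(0.891/0.713) + 0.109*log2(0.109/0.287) = 0.1342

0.1342 bits


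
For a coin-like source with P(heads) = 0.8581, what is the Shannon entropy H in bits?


H = -p*log2(p) - (1-p)*log2(1-p). -0.8581*log2(0.8581) = 0.189453; -0.1419*log2(0.1419) = 0.399740. H = 0.189453 + 0.399740 = 0.5892

0.5892 bits


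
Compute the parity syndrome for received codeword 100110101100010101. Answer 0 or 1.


Syndrome = XOR of all bits = 1 XOR 0 XOR 0 XOR 1 XOR 1 XOR 0 XOR 1 XOR 0 XOR 1 XOR 1 XOR 0 XOR 0 XOR 0 XOR 1 XOR 0 XOR 1 XOR 0 XOR 1 = 1

1


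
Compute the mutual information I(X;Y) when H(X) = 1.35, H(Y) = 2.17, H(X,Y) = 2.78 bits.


I(X;Y) = H(X) + H(Y) - H(X,Y) = 1.35 + 2.17 - 2.78 = 0.74

0.74 bits


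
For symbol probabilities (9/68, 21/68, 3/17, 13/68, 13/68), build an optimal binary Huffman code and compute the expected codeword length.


Huffman construction (repeatedly merge the two least-probable nodes; each merge adds 1 bit to every symbol beneath it): 9/68 + 3/17 = 21/68; 13/68 + 13/68 = 13/34; 21/68 + 21/68 = 21/34; 13/34 + 21/34 = 1. Resulting codeword lengths (in the order the probabilities were given): (3, 2, 3, 2, 2). L_avg = sum(p_i * l_i) = 9/68*3 + 21/68*2 + 3/17*3 + 13/68*2 + 13/68*2 = 157/68 = 2.3088

2.3088 bits


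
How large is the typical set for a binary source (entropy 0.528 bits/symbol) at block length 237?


log2|A_typical| = nH = 237 * 0.528 = 125.136, so |A_typical| ~ 2^125.136 = 4.674e+37

4.674e+37


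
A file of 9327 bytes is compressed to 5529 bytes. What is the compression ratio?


Ratio = original / compressed = 9327 / 5529 = 1.6869

1.6869


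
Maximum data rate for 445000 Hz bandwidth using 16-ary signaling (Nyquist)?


Rate = 2 * B * log2(M) = 2 * 445000 * 4.0 = 3560000.0

3560000.0 bps


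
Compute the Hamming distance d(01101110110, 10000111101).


Count differing positions: ^ ^ ^ . ^ . . ^ . ^ ^ = 7 differences

7


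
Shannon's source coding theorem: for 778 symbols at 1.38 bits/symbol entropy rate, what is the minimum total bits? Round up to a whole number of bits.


Minimum bits >= n * H = 778 * 1.38 = 1073.64, rounded up to a whole number of bits = 1074

1074 bits


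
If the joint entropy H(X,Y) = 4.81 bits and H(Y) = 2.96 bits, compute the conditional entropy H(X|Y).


H(X|Y) = H(X,Y) - H(Y) = 4.81 - 2.96 = 1.85

1.85 bits


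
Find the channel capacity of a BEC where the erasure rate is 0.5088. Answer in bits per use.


C = 1 - epsilon = 1 - 0.5088 = 0.4912

0.4912 bits


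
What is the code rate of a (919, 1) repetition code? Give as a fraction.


Rate = k/n = 1/919

1/919


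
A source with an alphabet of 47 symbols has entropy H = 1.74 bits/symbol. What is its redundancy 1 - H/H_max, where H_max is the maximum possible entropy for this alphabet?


H_max = log2(K) = log2(47) = 5.5546 bits/symbol. Redundancy = 1 - H/H_max = 1 - 1.74/5.5546 = 1 - 0.3133 = 0.6867

0.6867


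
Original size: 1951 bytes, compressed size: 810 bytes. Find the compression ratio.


Ratio = original / compressed = 1951 / 810 = 2.4086

2.4086


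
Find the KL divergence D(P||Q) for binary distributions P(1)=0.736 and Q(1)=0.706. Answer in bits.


KL = p*log2(p/q) + (1-p)*log2((1-p)/(1-q)) = 0.736*log2(0.736/0.706) + 0.264*log2(0.264/0.294) = 0.0032

0.0032 bits


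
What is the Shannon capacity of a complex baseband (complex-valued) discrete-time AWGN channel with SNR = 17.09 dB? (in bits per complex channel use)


SNR_linear = 10^(17.09/10) = 51.1682; C = log2(1 + SNR_linear) = log2(1 + 51.1682) = 5.7051

5.7051 bits/channel use


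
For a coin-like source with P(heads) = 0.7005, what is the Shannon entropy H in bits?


H = -p*log2(p) - (1-p)*log2(1-p). -0.7005*log2(0.7005) = 0.359737; -0.2995*log2(0.2995) = 0.520942. H = 0.359737 + 0.520942 = 0.8807

0.8807 bits


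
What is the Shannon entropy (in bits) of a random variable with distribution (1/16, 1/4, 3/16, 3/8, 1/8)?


H = -sum(p_i * log2(p_i)). Terms: -(1/16)*log2(1/16) = 0.250000; -(1/4)*log2(1/4) = 0.500000; -(3/16)*log2(3/16) = 0.452820; -(3/8)*log2(3/8) = 0.530639; -(1/8)*log2(1/8) = 0.375000. H = 0.250000 + 0.500000 + 0.452820 + 0.530639 + 0.375000 = 2.1085

2.1085 bits


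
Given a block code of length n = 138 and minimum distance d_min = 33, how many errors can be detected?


Detection capability = d_min - 1 = 33 - 1 = 32

32 errors


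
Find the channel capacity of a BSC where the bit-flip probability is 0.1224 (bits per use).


H(p) = -p*log2(p) - (1-p)*log2(1-p) = -0.1224*log2(0.1224) - 0.8776*log2(0.8776) = 0.370912 + 0.165309 = 0.5362. C = 1 - H(p) = 1 - 0.5362 = 0.4638

0.4638 bits
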